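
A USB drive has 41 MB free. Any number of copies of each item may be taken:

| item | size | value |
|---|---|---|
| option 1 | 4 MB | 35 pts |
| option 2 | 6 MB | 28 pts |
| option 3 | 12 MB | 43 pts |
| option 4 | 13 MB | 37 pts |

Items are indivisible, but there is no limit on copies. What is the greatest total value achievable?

350 pts

Best value-per-unit is option 1 at 35/4, and filling with it alone uses size 10×4=40. No mix of the others beats 10×35 = 350.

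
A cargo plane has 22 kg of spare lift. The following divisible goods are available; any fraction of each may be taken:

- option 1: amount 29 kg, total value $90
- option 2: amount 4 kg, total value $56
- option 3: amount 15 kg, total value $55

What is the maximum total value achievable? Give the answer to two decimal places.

Take in order of value per unit:
- option 2 (56/4 per unit): all 4 → value 56, running total 56.00
- option 3 (55/15 per unit): all 15 → value 55, running total 111.00
- option 1 (90/29 per unit): 3 of 29 → value 3×90/29 = 9.3103, running total 120.31
Total 120.31.

120.31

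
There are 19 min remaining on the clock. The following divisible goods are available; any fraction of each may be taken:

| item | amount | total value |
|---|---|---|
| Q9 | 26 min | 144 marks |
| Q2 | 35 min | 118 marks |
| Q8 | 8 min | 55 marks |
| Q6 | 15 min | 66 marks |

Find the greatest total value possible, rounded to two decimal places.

115.92

Take in order of value per unit:
- Q8 (55/8 per unit): all 8 → value 55, running total 55.00
- Q9 (144/26 per unit): 11 of 26 → value 11×144/26 = 60.9231, running total 115.92
Total 115.92.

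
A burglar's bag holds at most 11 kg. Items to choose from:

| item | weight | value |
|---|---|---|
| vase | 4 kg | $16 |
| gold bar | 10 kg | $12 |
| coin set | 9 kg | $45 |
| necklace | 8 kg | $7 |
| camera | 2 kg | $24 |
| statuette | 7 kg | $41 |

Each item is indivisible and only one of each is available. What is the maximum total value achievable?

$69

This is a 0/1 knapsack; check combinations near the capacity.
- coin set+camera: weight 9+2=11, value 45+24=69
- camera+statuette: weight 2+7=9, value 24+41=65
- vase+statuette: weight 4+7=11, value 16+41=57
- coin set: weight 9, value 45
Best: $69.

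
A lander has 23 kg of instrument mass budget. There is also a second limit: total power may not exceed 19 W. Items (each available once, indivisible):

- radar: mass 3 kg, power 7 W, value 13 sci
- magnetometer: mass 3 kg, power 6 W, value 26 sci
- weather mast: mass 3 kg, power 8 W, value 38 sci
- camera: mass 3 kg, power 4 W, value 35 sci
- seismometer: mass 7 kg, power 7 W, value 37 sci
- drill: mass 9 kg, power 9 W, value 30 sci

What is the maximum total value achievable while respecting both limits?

Feasible sets respecting both limits:
- weather mast+camera+seismometer: mass 13, power 19, value 110
- magnetometer+weather mast+camera: mass 9, power 18, value 99
- magnetometer+camera+seismometer: mass 13, power 17, value 98
Best: 110 sci.

110 sci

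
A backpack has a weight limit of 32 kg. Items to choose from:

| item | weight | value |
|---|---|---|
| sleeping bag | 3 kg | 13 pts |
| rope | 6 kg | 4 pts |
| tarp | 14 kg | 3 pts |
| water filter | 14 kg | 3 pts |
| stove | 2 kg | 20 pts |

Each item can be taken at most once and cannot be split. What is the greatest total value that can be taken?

Check high-value combinations within 32 kg:
- sleeping bag+rope+tarp+stove: weight 3+6+14+2=25, value 13+4+3+20=40
- sleeping bag+rope+water filter+stove: weight 3+6+14+2=25, value 13+4+3+20=40
- sleeping bag+rope+stove: weight 3+6+2=11, value 13+4+20=37
- sleeping bag+tarp+stove: weight 3+14+2=19, value 13+3+20=36
Best: 40 pts.

40 pts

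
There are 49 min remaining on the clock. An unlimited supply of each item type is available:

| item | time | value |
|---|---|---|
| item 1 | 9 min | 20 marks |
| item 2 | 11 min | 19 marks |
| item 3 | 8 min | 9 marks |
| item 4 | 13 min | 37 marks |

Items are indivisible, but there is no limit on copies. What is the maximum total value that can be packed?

131 marks

Best value-per-unit is item 4 at 37/13; filling with it alone gives 3×37 = 111.
Optimal mix: 1×item 1 + 3×item 4 → time 48, value 131.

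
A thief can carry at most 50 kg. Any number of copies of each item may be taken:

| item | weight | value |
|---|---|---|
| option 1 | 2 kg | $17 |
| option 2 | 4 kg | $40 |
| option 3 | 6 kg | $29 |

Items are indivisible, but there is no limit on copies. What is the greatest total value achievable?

Best value-per-unit is option 2 at 40/4; filling with it alone gives 12×40 = 480.
Optimal mix: 1×option 1 + 12×option 2 → weight 50, value 497.

$497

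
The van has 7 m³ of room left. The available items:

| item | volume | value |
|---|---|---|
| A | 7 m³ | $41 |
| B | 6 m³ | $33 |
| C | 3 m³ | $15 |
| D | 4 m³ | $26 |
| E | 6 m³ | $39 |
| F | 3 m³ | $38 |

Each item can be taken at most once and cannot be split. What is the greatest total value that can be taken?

Check high-value combinations within 7 m³:
- D+F: volume 4+3=7, value 26+38=64
- C+F: volume 3+3=6, value 15+38=53
- A: volume 7, value 41
- C+D: volume 3+4=7, value 15+26=41
Best: $64.

$64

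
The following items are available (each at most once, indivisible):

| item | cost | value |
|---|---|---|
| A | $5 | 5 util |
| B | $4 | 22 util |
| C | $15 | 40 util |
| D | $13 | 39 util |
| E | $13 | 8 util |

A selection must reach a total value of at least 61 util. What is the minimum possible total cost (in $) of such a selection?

Subsets with value ≥ 61, sorted by total cost:
- B+D: cost 17, value 61
- B+C: cost 19, value 62
- A+B+D: cost 22, value 66
- A+B+C: cost 24, value 67
Minimum cost: 17 $.

17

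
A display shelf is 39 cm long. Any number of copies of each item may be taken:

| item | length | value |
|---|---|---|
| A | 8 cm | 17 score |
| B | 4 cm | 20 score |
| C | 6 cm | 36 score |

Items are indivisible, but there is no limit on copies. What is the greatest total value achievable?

220 score

Best value-per-unit is C at 36/6; filling with it alone gives 6×36 = 216.
Optimal mix: 2×B + 5×C → length 38, value 220.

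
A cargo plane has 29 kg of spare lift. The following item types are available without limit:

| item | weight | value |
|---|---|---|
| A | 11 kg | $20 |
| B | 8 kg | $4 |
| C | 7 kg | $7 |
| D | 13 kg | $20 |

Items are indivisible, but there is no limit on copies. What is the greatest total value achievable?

$47

Best value-per-unit is A at 20/11; filling with it alone gives 2×20 = 40.
Optimal mix: 2×A + 1×C → weight 29, value 47.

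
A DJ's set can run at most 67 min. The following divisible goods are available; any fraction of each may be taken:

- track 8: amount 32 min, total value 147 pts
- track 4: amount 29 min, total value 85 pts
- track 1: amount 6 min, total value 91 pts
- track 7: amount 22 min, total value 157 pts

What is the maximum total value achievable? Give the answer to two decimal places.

Take in order of value per unit:
- track 1 (91/6 per unit): all 6 → value 91, running total 91.00
- track 7 (157/22 per unit): all 22 → value 157, running total 248.00
- track 8 (147/32 per unit): all 32 → value 147, running total 395.00
- track 4 (85/29 per unit): 7 of 29 → value 7×85/29 = 20.5172, running total 415.52
Total 415.52.

415.52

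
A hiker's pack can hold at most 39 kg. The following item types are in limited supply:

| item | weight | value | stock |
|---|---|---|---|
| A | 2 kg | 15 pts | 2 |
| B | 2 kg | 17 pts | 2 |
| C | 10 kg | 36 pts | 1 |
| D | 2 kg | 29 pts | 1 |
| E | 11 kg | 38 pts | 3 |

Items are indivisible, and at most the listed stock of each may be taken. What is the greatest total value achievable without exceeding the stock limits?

Best selections within weight 39 and stock limits:
- 2×B + 1×D + 3×E: weight 39, value 177
- 2×B + 1×C + 1×D + 2×E: weight 38, value 175
Best: 177 pts.

177 pts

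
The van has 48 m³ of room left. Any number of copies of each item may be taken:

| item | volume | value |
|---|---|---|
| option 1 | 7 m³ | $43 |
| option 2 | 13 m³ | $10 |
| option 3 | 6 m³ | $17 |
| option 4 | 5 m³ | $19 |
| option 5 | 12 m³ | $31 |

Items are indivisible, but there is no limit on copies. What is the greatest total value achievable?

$277

Best value-per-unit is option 1 at 43/7; filling with it alone gives 6×43 = 258.
Optimal mix: 6×option 1 + 1×option 4 → volume 47, value 277.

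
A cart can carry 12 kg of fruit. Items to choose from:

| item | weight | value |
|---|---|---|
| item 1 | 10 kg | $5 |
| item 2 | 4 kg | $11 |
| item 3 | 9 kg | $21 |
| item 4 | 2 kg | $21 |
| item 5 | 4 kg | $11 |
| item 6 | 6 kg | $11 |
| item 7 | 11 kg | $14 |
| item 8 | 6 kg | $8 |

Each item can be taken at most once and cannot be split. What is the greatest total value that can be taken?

$43

Check high-value combinations within 12 kg:
- item 2+item 4+item 5: weight 4+2+4=10, value 11+21+11=43
- item 2+item 4+item 6: weight 4+2+6=12, value 11+21+11=43
- item 4+item 5+item 6: weight 2+4+6=12, value 21+11+11=43
- item 3+item 4: weight 9+2=11, value 21+21=42
Best: $43.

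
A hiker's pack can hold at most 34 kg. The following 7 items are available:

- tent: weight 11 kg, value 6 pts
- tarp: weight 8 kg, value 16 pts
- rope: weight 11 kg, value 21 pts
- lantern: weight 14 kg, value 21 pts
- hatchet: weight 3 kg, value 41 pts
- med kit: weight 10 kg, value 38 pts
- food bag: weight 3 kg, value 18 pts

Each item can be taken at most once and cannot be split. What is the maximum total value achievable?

118 pts

This is a 0/1 knapsack; check combinations near the capacity.
- rope+hatchet+med kit+food bag: weight 11+3+10+3=27, value 21+41+38+18=118
- lantern+hatchet+med kit+food bag: weight 14+3+10+3=30, value 21+41+38+18=118
- tarp+rope+hatchet+med kit: weight 8+11+3+10=32, value 16+21+41+38=116
Best: 118 pts.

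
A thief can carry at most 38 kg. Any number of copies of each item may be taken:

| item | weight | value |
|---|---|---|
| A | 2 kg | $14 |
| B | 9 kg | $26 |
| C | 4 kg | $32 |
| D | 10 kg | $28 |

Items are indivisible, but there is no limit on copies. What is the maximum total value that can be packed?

$302

Best value-per-unit is C at 32/4; filling with it alone gives 9×32 = 288.
Optimal mix: 1×A + 9×C → weight 38, value 302.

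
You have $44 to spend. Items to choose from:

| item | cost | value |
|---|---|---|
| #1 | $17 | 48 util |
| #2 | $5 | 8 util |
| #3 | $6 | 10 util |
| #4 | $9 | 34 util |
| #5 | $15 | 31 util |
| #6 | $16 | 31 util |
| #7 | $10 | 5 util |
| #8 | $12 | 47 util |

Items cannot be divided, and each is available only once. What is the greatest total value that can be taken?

139 util

This is a 0/1 knapsack; check combinations near the capacity.
- #1+#3+#4+#8: cost 17+6+9+12=44, value 48+10+34+47=139
- #1+#2+#4+#8: cost 17+5+9+12=43, value 48+8+34+47=137
- #1+#4+#8: cost 17+9+12=38, value 48+34+47=129
Best: 139 util.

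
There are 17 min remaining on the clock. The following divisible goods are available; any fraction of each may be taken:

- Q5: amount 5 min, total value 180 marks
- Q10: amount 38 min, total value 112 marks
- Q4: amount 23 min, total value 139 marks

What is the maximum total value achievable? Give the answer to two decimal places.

Take in order of value per unit:
- Q5 (180/5 per unit): all 5 → value 180, running total 180.00
- Q4 (139/23 per unit): 12 of 23 → value 12×139/23 = 72.5217, running total 252.52
Total 252.52.

252.52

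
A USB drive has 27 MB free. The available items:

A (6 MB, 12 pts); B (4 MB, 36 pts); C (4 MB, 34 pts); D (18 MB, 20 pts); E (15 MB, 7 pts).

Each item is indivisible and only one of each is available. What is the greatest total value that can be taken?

90 pts

Check high-value combinations within 27 MB:
- B+C+D: size 4+4+18=26, value 36+34+20=90
- A+B+C: size 6+4+4=14, value 12+36+34=82
- B+C+E: size 4+4+15=23, value 36+34+7=77
- B+C: size 4+4=8, value 36+34=70
- B+D: size 4+18=22, value 36+20=56
Best: 90 pts.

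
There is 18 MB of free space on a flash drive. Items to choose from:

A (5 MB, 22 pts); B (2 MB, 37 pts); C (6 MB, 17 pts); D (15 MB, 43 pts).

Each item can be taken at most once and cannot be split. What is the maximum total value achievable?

80 pts

Check high-value combinations within 18 MB:
- B+D: size 2+15=17, value 37+43=80
- A+B+C: size 5+2+6=13, value 22+37+17=76
- A+B: size 5+2=7, value 22+37=59
- B+C: size 2+6=8, value 37+17=54
- D: size 15, value 43
Best: 80 pts.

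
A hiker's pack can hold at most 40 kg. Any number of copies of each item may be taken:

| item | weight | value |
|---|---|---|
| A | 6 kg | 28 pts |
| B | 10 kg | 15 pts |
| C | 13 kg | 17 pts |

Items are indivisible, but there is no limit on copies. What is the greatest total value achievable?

168 pts

Best value-per-unit is A at 28/6, and filling with it alone uses weight 6×6=36. No mix of the others beats 6×28 = 168.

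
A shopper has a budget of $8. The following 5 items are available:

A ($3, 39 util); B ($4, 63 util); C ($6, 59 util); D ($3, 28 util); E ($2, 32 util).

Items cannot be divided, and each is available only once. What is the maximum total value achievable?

102 util

Check high-value combinations within $8:
- A+B: cost 3+4=7, value 39+63=102
- A+D+E: cost 3+3+2=8, value 39+28+32=99
- B+E: cost 4+2=6, value 63+32=95
- B+D: cost 4+3=7, value 63+28=91
- C+E: cost 6+2=8, value 59+32=91
Best: 102 util.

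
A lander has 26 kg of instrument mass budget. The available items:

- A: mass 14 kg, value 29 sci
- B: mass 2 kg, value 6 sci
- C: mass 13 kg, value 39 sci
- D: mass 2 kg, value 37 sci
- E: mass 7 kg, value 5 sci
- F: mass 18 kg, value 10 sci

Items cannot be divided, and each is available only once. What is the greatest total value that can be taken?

Check high-value combinations within 26 kg:
- B+C+D+E: mass 2+13+2+7=24, value 6+39+37+5=87
- B+C+D: mass 2+13+2=17, value 6+39+37=82
- C+D+E: mass 13+2+7=22, value 39+37+5=81
- A+B+D+E: mass 14+2+2+7=25, value 29+6+37+5=77
Best: 87 sci.

87 sci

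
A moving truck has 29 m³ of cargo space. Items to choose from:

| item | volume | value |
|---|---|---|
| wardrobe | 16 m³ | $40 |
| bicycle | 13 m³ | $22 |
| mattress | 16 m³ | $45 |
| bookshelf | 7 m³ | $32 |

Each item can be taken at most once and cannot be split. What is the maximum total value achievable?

$77

This is a 0/1 knapsack; check combinations near the capacity.
- mattress+bookshelf: volume 16+7=23, value 45+32=77
- wardrobe+bookshelf: volume 16+7=23, value 40+32=72
- bicycle+mattress: volume 13+16=29, value 22+45=67
Best: $77.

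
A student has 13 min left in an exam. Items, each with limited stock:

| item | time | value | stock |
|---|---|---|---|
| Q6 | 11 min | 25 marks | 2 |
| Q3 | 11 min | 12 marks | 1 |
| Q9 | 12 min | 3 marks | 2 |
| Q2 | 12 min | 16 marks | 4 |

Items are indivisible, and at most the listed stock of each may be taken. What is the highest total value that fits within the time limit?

Top feasible selections:
- 1×Q6: time 11, value 25
- 1×Q2: time 12, value 16
- 1×Q3: time 11, value 12
- 1×Q9: time 12, value 3
Best: 25 marks.

25 marks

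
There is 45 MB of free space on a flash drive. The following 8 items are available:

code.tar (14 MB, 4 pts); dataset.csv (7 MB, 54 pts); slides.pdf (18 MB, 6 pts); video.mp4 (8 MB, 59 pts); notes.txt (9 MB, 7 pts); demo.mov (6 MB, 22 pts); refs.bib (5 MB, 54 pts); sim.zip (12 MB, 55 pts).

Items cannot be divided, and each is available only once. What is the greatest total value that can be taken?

244 pts

Check high-value combinations within 45 MB:
- dataset.csv+video.mp4+demo.mov+refs.bib+sim.zip: size 7+8+6+5+12=38, value 54+59+22+54+55=244
- dataset.csv+video.mp4+notes.txt+refs.bib+sim.zip: size 7+8+9+5+12=41, value 54+59+7+54+55=229
- dataset.csv+video.mp4+refs.bib+sim.zip: size 7+8+5+12=32, value 54+59+54+55=222
Best: 244 pts.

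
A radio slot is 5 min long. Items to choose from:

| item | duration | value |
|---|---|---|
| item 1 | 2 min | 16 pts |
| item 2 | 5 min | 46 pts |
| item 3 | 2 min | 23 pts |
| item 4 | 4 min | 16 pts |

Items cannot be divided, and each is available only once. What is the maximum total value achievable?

46 pts

This is a 0/1 knapsack; check combinations near the capacity.
- item 2: duration 5, value 46
- item 1+item 3: duration 2+2=4, value 16+23=39
- item 3: duration 2, value 23
Best: 46 pts.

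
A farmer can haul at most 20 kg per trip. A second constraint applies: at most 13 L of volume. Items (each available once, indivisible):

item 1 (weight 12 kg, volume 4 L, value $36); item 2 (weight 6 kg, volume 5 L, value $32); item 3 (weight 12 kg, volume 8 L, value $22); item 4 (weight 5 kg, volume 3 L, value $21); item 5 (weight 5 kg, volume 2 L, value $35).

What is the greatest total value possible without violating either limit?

$88

Feasible sets respecting both limits:
- item 2+item 4+item 5: weight 16, volume 10, value 88
- item 1+item 5: weight 17, volume 6, value 71
- item 1+item 2: weight 18, volume 9, value 68
Best: $88.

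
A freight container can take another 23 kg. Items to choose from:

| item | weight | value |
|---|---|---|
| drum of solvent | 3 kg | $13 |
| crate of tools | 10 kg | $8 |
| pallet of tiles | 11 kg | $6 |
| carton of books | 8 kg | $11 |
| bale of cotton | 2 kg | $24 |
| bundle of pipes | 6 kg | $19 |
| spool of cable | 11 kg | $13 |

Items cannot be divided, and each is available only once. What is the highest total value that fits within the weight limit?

$69

Check high-value combinations within 23 kg:
- drum of solvent+bale of cotton+bundle of pipes+spool of cable: weight 3+2+6+11=22, value 13+24+19+13=69
- drum of solvent+carton of books+bale of cotton+bundle of pipes: weight 3+8+2+6=19, value 13+11+24+19=67
- drum of solvent+crate of tools+bale of cotton+bundle of pipes: weight 3+10+2+6=21, value 13+8+24+19=64
- drum of solvent+pallet of tiles+bale of cotton+bundle of pipes: weight 3+11+2+6=22, value 13+6+24+19=62
Best: $69.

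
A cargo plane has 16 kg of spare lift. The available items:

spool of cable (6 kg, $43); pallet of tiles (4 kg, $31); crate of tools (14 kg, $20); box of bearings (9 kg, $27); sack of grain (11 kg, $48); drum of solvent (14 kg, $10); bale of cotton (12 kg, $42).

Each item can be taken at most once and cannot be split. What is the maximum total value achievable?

$79

Check high-value combinations within 16 kg:
- pallet of tiles+sack of grain: weight 4+11=15, value 31+48=79
- spool of cable+pallet of tiles: weight 6+4=10, value 43+31=74
- pallet of tiles+bale of cotton: weight 4+12=16, value 31+42=73
- spool of cable+box of bearings: weight 6+9=15, value 43+27=70
- pallet of tiles+box of bearings: weight 4+9=13, value 31+27=58
Best: $79.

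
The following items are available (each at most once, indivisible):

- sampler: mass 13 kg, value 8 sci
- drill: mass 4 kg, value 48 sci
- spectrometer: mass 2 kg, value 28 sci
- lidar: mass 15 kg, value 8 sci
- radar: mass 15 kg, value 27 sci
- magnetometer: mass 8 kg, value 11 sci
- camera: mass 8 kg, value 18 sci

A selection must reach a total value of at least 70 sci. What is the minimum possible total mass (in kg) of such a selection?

Subsets with value ≥ 70, sorted by total mass:
- drill+spectrometer: mass 6, value 76
- drill+spectrometer+camera: mass 14, value 94
Minimum mass: 6 kg.

6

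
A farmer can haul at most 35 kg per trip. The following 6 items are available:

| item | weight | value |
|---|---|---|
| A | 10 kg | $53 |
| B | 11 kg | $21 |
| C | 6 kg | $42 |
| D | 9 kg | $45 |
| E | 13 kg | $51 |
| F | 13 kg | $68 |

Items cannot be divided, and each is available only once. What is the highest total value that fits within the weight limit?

$166

This is a 0/1 knapsack; check combinations near the capacity.
- A+D+F: weight 10+9+13=32, value 53+45+68=166
- D+E+F: weight 9+13+13=35, value 45+51+68=164
- A+C+F: weight 10+6+13=29, value 53+42+68=163
- C+E+F: weight 6+13+13=32, value 42+51+68=161
Best: $166.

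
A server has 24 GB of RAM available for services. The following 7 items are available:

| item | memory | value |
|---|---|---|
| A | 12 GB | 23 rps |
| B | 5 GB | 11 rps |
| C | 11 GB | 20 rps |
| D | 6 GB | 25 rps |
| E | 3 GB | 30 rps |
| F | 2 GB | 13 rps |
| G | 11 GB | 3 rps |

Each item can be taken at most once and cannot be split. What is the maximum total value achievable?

91 rps

This is a 0/1 knapsack; check combinations near the capacity.
- A+D+E+F: memory 12+6+3+2=23, value 23+25+30+13=91
- C+D+E+F: memory 11+6+3+2=22, value 20+25+30+13=88
- B+D+E+F: memory 5+6+3+2=16, value 11+25+30+13=79
- A+D+E: memory 12+6+3=21, value 23+25+30=78
- A+B+E+F: memory 12+5+3+2=22, value 23+11+30+13=77
Best: 91 rps.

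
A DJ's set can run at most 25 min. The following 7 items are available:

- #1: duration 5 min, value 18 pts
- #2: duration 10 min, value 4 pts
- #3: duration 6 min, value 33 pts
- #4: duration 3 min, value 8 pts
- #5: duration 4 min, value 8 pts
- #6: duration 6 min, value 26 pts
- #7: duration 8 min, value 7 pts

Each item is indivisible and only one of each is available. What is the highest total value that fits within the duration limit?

This is a 0/1 knapsack; check combinations near the capacity.
- #1+#3+#4+#5+#6: duration 5+6+3+4+6=24, value 18+33+8+8+26=93
- #1+#3+#4+#6: duration 5+6+3+6=20, value 18+33+8+26=85
- #1+#3+#5+#6: duration 5+6+4+6=21, value 18+33+8+26=85
- #1+#3+#6+#7: duration 5+6+6+8=25, value 18+33+26+7=84
- #1+#3+#6: duration 5+6+6=17, value 18+33+26=77
Best: 93 pts.

93 pts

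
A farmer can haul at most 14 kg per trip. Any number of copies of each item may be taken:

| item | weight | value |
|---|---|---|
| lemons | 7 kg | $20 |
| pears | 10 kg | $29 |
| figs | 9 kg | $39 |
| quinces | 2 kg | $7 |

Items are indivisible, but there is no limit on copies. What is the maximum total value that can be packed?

Best value-per-unit is figs at 39/9; filling with it alone gives 1×39 = 39.
Optimal mix: 1×figs + 2×quinces → weight 13, value 53.

$53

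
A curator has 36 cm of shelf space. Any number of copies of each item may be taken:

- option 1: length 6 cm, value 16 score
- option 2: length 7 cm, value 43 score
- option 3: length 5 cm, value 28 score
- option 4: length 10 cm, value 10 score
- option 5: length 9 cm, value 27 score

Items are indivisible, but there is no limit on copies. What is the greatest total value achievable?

Best value-per-unit is option 2 at 43/7, and filling with it alone uses length 5×7=35. No mix of the others beats 5×43 = 215.

215 score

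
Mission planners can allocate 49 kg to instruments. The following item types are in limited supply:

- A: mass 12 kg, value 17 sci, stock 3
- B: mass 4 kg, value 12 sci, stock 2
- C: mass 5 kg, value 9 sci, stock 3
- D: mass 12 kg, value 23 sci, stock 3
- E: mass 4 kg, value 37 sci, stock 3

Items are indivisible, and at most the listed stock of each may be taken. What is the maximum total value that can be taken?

Best selections within mass 49 and stock limits:
- 2×B + 1×C + 2×D + 3×E: mass 49, value 190
- 2×B + 3×C + 1×D + 3×E: mass 47, value 185
Best: 190 sci.

190 sci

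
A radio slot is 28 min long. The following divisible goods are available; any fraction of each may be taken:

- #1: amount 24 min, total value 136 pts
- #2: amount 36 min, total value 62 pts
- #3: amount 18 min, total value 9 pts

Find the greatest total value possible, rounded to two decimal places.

Take in order of value per unit:
- #1 (136/24 per unit): all 24 → value 136, running total 136.00
- #2 (62/36 per unit): 4 of 36 → value 4×62/36 = 6.8889, running total 142.89
Total 142.89.

142.89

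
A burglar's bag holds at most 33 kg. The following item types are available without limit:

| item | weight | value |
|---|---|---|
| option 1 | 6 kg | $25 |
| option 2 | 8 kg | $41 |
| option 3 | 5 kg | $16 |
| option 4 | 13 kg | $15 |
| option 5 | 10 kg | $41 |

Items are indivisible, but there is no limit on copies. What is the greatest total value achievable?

Best value-per-unit is option 2 at 41/8, and filling with it alone uses weight 4×8=32. No mix of the others beats 4×41 = 164.

$164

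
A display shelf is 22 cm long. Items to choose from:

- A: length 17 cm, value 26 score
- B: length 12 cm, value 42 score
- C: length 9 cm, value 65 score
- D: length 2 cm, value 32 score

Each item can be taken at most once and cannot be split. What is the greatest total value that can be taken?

Check high-value combinations within 22 cm:
- B+C: length 12+9=21, value 42+65=107
- C+D: length 9+2=11, value 65+32=97
- B+D: length 12+2=14, value 42+32=74
- C: length 9, value 65
Best: 107 score.

107 score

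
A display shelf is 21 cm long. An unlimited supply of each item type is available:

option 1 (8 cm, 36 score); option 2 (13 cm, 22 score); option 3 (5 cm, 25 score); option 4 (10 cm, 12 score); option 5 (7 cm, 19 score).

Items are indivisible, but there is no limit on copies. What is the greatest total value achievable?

100 score

Best value-per-unit is option 3 at 25/5, and filling with it alone uses length 4×5=20. No mix of the others beats 4×25 = 100.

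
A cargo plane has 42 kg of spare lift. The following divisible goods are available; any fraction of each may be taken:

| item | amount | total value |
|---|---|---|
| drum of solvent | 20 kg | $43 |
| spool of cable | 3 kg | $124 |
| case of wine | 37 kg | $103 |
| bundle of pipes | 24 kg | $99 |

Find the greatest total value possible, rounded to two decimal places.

Take in order of value per unit:
- spool of cable (124/3 per unit): all 3 → value 124, running total 124.00
- bundle of pipes (99/24 per unit): all 24 → value 99, running total 223.00
- case of wine (103/37 per unit): 15 of 37 → value 15×103/37 = 41.7568, running total 264.76
Total 264.76.

264.76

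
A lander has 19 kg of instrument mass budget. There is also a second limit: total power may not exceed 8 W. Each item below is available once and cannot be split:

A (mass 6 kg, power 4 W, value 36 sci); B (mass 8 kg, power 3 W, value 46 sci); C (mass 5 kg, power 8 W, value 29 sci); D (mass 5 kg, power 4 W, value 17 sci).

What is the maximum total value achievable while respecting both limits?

82 sci

Feasible sets respecting both limits:
- A+B: mass 14, power 7, value 82
- B+D: mass 13, power 7, value 63
- A+D: mass 11, power 8, value 53
Best: 82 sci.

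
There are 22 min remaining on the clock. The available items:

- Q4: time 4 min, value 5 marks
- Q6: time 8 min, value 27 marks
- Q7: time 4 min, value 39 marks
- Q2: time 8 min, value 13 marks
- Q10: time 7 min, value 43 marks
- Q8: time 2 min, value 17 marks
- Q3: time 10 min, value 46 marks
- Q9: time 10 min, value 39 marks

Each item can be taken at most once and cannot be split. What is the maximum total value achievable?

Check high-value combinations within 22 min:
- Q7+Q10+Q3: time 4+7+10=21, value 39+43+46=128
- Q6+Q7+Q10+Q8: time 8+4+7+2=21, value 27+39+43+17=126
- Q7+Q10+Q9: time 4+7+10=21, value 39+43+39=121
- Q7+Q2+Q10+Q8: time 4+8+7+2=21, value 39+13+43+17=112
- Q6+Q7+Q3: time 8+4+10=22, value 27+39+46=112
Best: 128 marks.

128 marks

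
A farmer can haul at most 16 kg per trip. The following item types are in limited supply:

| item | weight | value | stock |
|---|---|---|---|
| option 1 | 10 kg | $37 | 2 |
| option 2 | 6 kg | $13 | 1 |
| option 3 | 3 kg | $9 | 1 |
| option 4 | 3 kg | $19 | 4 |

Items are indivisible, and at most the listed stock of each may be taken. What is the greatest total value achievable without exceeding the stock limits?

Top feasible selections:
- 1×option 3 + 4×option 4: weight 15, value 85
- 4×option 4: weight 12, value 76
- 1×option 1 + 2×option 4: weight 16, value 75
Best: $85.

$85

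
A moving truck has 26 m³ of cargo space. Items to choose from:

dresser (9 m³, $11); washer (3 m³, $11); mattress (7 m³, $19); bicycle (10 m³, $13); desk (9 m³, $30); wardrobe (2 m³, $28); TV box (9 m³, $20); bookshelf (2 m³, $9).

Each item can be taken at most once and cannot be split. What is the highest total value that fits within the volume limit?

$98

Check high-value combinations within 26 m³:
- washer+desk+wardrobe+TV box+bookshelf: volume 3+9+2+9+2=25, value 11+30+28+20+9=98
- washer+mattress+desk+wardrobe+bookshelf: volume 3+7+9+2+2=23, value 11+19+30+28+9=97
- washer+bicycle+desk+wardrobe+bookshelf: volume 3+10+9+2+2=26, value 11+13+30+28+9=91
Best: $98.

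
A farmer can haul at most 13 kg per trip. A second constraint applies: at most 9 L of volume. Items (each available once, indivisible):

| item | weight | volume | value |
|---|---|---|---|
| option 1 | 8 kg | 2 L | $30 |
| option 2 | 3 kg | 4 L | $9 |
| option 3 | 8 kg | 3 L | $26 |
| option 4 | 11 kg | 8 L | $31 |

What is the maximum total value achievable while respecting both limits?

Feasible sets respecting both limits:
- option 1+option 2: weight 11, volume 6, value 39
- option 2+option 3: weight 11, volume 7, value 35
- option 4: weight 11, volume 8, value 31
- option 1: weight 8, volume 2, value 30
Best: $39.

$39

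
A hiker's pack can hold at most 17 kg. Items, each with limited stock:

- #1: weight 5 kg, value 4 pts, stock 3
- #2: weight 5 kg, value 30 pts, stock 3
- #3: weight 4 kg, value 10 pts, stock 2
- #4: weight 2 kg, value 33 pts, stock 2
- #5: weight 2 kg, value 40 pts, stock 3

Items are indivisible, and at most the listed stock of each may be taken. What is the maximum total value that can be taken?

216 pts

Top feasible selections:
- 1×#2 + 2×#4 + 3×#5: weight 15, value 216
- 1×#3 + 2×#4 + 3×#5: weight 14, value 196
- 1×#2 + 1×#3 + 1×#4 + 3×#5: weight 17, value 193
- 1×#1 + 2×#4 + 3×#5: weight 15, value 190
Best: 216 pts.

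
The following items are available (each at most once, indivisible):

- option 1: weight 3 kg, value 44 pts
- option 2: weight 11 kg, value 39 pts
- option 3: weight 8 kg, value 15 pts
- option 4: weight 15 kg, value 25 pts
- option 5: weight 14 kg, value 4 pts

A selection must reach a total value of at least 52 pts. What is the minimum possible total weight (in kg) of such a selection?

Subsets with value ≥ 52, sorted by total weight:
- option 1+option 3: weight 11, value 59
- option 1+option 2: weight 14, value 83
- option 1+option 4: weight 18, value 69
- option 2+option 3: weight 19, value 54
Minimum weight: 11 kg.

11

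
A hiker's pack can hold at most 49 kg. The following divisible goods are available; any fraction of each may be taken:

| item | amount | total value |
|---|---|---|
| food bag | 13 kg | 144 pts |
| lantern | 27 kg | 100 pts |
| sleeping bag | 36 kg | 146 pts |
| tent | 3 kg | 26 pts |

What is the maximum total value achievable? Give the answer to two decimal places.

Take in order of value per unit:
- food bag (144/13 per unit): all 13 → value 144, running total 144.00
- tent (26/3 per unit): all 3 → value 26, running total 170.00
- sleeping bag (146/36 per unit): 33 of 36 → value 33×146/36 = 133.8333, running total 303.83
Total 303.83.

303.83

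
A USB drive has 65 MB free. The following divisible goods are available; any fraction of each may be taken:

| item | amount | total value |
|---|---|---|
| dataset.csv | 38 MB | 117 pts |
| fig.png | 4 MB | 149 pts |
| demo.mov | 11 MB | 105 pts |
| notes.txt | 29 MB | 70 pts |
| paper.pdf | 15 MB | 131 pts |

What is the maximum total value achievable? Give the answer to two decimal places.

492.76

Take in order of value per unit:
- fig.png (149/4 per unit): all 4 → value 149, running total 149.00
- demo.mov (105/11 per unit): all 11 → value 105, running total 254.00
- paper.pdf (131/15 per unit): all 15 → value 131, running total 385.00
- dataset.csv (117/38 per unit): 35 of 38 → value 35×117/38 = 107.7632, running total 492.76
Total 492.76.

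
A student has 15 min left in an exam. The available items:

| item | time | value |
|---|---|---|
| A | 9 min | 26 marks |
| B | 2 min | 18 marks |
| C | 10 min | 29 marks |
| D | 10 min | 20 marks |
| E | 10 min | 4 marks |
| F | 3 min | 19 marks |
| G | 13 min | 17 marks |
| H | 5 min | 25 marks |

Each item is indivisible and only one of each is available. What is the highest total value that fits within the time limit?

Check high-value combinations within 15 min:
- B+C+F: time 2+10+3=15, value 18+29+19=66
- A+B+F: time 9+2+3=14, value 26+18+19=63
- B+F+H: time 2+3+5=10, value 18+19+25=62
- B+D+F: time 2+10+3=15, value 18+20+19=57
Best: 66 marks.

66 marks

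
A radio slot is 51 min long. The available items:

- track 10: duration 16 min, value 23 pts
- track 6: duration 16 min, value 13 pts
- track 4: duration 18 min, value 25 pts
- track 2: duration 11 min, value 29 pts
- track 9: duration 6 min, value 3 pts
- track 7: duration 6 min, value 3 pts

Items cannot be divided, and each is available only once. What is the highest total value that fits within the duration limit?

80 pts

Check high-value combinations within 51 min:
- track 10+track 4+track 2+track 9: duration 16+18+11+6=51, value 23+25+29+3=80
- track 10+track 4+track 2+track 7: duration 16+18+11+6=51, value 23+25+29+3=80
- track 10+track 4+track 2: duration 16+18+11=45, value 23+25+29=77
- track 6+track 4+track 2+track 9: duration 16+18+11+6=51, value 13+25+29+3=70
- track 6+track 4+track 2+track 7: duration 16+18+11+6=51, value 13+25+29+3=70
Best: 80 pts.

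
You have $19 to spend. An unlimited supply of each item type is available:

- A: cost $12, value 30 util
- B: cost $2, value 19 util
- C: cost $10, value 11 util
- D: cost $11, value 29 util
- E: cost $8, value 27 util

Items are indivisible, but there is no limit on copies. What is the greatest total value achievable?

171 util

Best value-per-unit is B at 19/2, and filling with it alone uses cost 9×2=18. No mix of the others beats 9×19 = 171.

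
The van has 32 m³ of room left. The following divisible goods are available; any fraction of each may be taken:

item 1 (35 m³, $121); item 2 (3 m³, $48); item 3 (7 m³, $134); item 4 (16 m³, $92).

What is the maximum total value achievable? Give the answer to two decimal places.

Take in order of value per unit:
- item 3 (134/7 per unit): all 7 → value 134, running total 134.00
- item 2 (48/3 per unit): all 3 → value 48, running total 182.00
- item 4 (92/16 per unit): all 16 → value 92, running total 274.00
- item 1 (121/35 per unit): 6 of 35 → value 6×121/35 = 20.7429, running total 294.74
Total 294.74.

294.74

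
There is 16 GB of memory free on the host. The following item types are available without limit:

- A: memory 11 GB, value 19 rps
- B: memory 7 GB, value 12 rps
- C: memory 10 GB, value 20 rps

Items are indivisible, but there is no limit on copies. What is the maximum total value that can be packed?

24 rps

Best value-per-unit is C at 20/10; filling with it alone gives 1×20 = 20.
Optimal mix: 2×B → memory 14, value 24.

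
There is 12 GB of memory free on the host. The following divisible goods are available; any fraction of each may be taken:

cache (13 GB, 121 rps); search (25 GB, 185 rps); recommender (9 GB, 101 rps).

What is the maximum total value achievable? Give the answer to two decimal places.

128.92

Take in order of value per unit:
- recommender (101/9 per unit): all 9 → value 101, running total 101.00
- cache (121/13 per unit): 3 of 13 → value 3×121/13 = 27.9231, running total 128.92
Total 128.92.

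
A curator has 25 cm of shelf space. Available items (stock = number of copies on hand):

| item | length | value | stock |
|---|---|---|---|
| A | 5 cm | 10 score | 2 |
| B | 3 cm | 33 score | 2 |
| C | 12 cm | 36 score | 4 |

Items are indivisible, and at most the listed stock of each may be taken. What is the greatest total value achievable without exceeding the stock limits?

112 score

Best selections within length 25 and stock limits:
- 1×A + 2×B + 1×C: length 23, value 112
- 2×B + 1×C: length 18, value 102
- 2×A + 1×B + 1×C: length 25, value 89
- 2×A + 2×B: length 16, value 86
Best: 112 score.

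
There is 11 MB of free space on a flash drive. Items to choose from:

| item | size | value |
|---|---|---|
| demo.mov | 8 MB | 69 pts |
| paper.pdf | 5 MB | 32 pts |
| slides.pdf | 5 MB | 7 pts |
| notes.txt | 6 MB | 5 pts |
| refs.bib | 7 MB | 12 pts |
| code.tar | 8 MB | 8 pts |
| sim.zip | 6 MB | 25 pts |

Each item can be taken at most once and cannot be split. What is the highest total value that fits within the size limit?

Check high-value combinations within 11 MB:
- demo.mov: size 8, value 69
- paper.pdf+sim.zip: size 5+6=11, value 32+25=57
- paper.pdf+slides.pdf: size 5+5=10, value 32+7=39
Best: 69 pts.

69 pts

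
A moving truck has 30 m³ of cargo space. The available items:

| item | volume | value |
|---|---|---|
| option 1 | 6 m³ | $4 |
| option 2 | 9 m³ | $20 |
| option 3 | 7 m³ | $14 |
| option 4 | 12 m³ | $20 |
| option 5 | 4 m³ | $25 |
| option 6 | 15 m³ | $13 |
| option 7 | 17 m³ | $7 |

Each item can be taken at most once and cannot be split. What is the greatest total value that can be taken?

This is a 0/1 knapsack; check combinations near the capacity.
- option 2+option 4+option 5: volume 9+12+4=25, value 20+20+25=65
- option 1+option 2+option 3+option 5: volume 6+9+7+4=26, value 4+20+14+25=63
- option 1+option 3+option 4+option 5: volume 6+7+12+4=29, value 4+14+20+25=63
- option 2+option 3+option 5: volume 9+7+4=20, value 20+14+25=59
- option 3+option 4+option 5: volume 7+12+4=23, value 14+20+25=59
Best: $65.

$65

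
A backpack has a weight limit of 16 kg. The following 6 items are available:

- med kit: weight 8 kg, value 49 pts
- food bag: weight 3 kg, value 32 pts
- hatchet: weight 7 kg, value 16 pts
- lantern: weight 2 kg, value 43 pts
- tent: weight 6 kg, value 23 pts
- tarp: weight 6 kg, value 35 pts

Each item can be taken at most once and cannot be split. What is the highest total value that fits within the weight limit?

This is a 0/1 knapsack; check combinations near the capacity.
- med kit+lantern+tarp: weight 8+2+6=16, value 49+43+35=127
- med kit+food bag+lantern: weight 8+3+2=13, value 49+32+43=124
- med kit+lantern+tent: weight 8+2+6=16, value 49+43+23=115
- food bag+lantern+tarp: weight 3+2+6=11, value 32+43+35=110
Best: 127 pts.

127 pts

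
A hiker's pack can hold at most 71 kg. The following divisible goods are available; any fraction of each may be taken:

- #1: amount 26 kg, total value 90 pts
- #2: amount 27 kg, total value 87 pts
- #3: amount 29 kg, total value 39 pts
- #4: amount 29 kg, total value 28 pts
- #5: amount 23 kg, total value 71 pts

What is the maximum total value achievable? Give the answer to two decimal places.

232.57

Take in order of value per unit:
- #1 (90/26 per unit): all 26 → value 90, running total 90.00
- #2 (87/27 per unit): all 27 → value 87, running total 177.00
- #5 (71/23 per unit): 18 of 23 → value 18×71/23 = 55.5652, running total 232.57
Total 232.57.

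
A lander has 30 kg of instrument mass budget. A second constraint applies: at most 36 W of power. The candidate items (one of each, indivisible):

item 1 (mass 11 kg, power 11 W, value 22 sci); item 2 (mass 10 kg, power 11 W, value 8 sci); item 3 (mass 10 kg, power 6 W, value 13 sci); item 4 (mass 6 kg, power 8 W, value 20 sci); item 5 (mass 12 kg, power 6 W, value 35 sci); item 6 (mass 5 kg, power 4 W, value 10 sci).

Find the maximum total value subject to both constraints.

77 sci

Feasible sets respecting both limits:
- item 1+item 4+item 5: mass 29, power 25, value 77
- item 3+item 4+item 5: mass 28, power 20, value 68
- item 1+item 5+item 6: mass 28, power 21, value 67
Best: 77 sci.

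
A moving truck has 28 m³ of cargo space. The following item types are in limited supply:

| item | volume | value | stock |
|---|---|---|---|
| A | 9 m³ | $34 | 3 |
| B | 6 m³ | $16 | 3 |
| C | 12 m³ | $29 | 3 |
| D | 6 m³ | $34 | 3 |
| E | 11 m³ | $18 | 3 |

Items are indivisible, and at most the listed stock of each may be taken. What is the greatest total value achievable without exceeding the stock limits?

Top feasible selections:
- 1×A + 3×D: volume 27, value 136
- 1×B + 3×D: volume 24, value 118
Best: $136.

$136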